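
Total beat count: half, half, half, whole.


Solution.
Beat values:
  half = 2 beats
  half = 2 beats
  half = 2 beats
  whole = 4 beats
Sum = 2 + 2 + 2 + 4
= 10 beats


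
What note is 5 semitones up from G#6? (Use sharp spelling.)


G#6: chromatic position 8 in octave 6 → absolute = 6×12 + 8 = 80
Transpose up 5: 80 + 5 = 85
85 = 7×12 + 1 → C# in octave 7
Result = C#7


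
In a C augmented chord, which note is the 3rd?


Solution.
Augmented triad = root + major 3rd (4 semitones) + augmented 5th (8 semitones)
A triad on C stacks thirds, so the chord tones use letter names C-E-G
Root: C
Major 3rd above C: E
Augmented 5th above C: G#
The 3rd = E


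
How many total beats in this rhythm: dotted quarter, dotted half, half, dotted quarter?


Let's work it out.
Beat values:
  dotted quarter = 1.5 beats
  dotted half = 3 beats
  half = 2 beats
  dotted quarter = 1.5 beats
Sum = 1.5 + 3 + 2 + 1.5
= 8 beats


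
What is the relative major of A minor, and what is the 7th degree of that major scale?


Reasoning:
The relative major shares the key signature and is a minor 3rd above the minor tonic
A minor 3rd above A is C
→ relative major of A minor is C major
C major scale: C D E F G A B
= C major; 7th degree = B


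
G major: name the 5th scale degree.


Step by step:
Major scale pattern: W-W-H-W-W-W-H (2-2-1-2-2-2-1 semitones)
Starting from G:
  G + 2 semitones → A
  A + 2 semitones → B
  B + 1 semitone → C
  C + 2 semitones → D
  D + 2 semitones → E
  E + 2 semitones → F#
  F# + 1 semitone → G
Scale: G A B C D E F#
Degree 5 = D


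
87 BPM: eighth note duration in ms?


Working:
One quarter-note beat = 60000 / BPM = 60000 / 87 ms
Eighth note = 1/2 × quarter note
Duration = 1/2 × 60000 / 87 = 30000 / 87
= 344.8 ms


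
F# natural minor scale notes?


Working:
Natural minor scale pattern: W-H-W-W-H-W-W (2-1-2-2-1-2-2 semitones)
Starting from F#:
  F# + 2 semitones → G#
  G# + 1 semitone → A
  A + 2 semitones → B
  B + 2 semitones → C#
  C# + 1 semitone → D
  D + 2 semitones → E
  E + 2 semitones → F#
Scale = F# G# A B C# D E


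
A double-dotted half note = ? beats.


Base half note = 2 beats
Dot 1 adds half the previous value: +1
Dot 2 adds half the previous value: +1/2
One double-dotted half = 2 + 1 + 1/2 = 7/2
= 7/2 beats


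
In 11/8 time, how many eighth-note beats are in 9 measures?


Reasoning:
Time signature 11/8: the bottom number 8 means the eighth note gets one count
The top number 11 means 11 eighth-note beats per measure
Total = 11 × 9 measures
= 99 eighth-note beats


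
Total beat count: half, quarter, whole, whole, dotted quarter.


Reasoning:
Beat values:
  half = 2 beats
  quarter = 1 beat
  whole = 4 beats
  whole = 4 beats
  dotted quarter = 1.5 beats
Sum = 2 + 1 + 4 + 4 + 1.5
= 12.5 beats


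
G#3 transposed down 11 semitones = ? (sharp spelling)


G#3: chromatic position 8 in octave 3 → absolute = 3×12 + 8 = 44
Transpose down 11: 44 - 11 = 33
33 = 2×12 + 9 → A in octave 2
Result = A2


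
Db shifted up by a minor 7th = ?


Let's work it out.
minor 7th: 7 letter names, 10 semitones
Letter: D + 6 → C
Pitch: Db + 10 semitones, spelled as a C → Cb
= Cb


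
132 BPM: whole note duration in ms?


Reasoning:
One quarter-note beat = 60000 / BPM = 60000 / 132 ms
Whole note = 4 × quarter note
Duration = 4 × 60000 / 132 = 240000 / 132
= 1818.2 ms


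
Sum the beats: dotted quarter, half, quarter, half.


Reasoning:
Beat values:
  dotted quarter = 1.5 beats
  half = 2 beats
  quarter = 1 beat
  half = 2 beats
Sum = 1.5 + 2 + 1 + 2
= 6.5 beats


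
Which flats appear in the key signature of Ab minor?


Flat minor keys: A(0), D(1), G(2), C(3), F(4), Bb(5), Eb(6), Ab(7)
Ab minor has 7 flats
Order of flats: Bb Eb Ab Db Gb Cb Fb → first 7: Bb, Eb, Ab, Db, Gb, Cb, Fb
= Bb, Eb, Ab, Db, Gb, Cb, Fb


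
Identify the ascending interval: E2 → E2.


Working:
Letter names: E → E spans 1 letter name → a unison
Semitones: E2 → E2 = 0 half-steps
A unison of 0 semitones is a perfect unison
= perfect unison


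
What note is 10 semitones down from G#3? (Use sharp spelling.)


Step by step:
G#3: chromatic position 8 in octave 3 → absolute = 3×12 + 8 = 44
Transpose down 10: 44 - 10 = 34
34 = 2×12 + 10 → A# in octave 2
Result = A#2


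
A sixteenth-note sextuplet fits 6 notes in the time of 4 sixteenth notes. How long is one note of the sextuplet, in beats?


Reasoning:
Sextuplet: 6 notes occupy the space of 4 sixteenth notes
Space = 4 × 1/4 = 1 beat
Each sextuplet note = 1 / 6 = 1/6 beats
= 1/6 beats


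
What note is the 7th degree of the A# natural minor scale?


Working:
Natural minor scale pattern: W-H-W-W-H-W-W (2-1-2-2-1-2-2 semitones)
Starting from A#:
  A# + 2 semitones → B#
  B# + 1 semitone → C#
  C# + 2 semitones → D#
  D# + 2 semitones → E#
  E# + 1 semitone → F#
  F# + 2 semitones → G#
  G# + 2 semitones → A#
Scale: A# B# C# D# E# F# G#
Degree 7 = G#


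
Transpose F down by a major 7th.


Solution.
major 7th: 7 letter names, 11 semitones
Letter: F - 6 → G
Pitch: F - 11 semitones, spelled as a G → Gb
= Gb


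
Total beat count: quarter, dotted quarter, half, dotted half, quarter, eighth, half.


Beat values:
  quarter = 1 beat
  dotted quarter = 1.5 beats
  half = 2 beats
  dotted half = 3 beats
  quarter = 1 beat
  eighth = 0.5 beats
  half = 2 beats
Sum = 1 + 1.5 + 2 + 3 + 1 + 0.5 + 2
= 11 beats


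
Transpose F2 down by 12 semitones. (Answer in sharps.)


F2: chromatic position 5 in octave 2 → absolute = 2×12 + 5 = 29
Transpose down 12: 29 - 12 = 17
17 = 1×12 + 5 → F in octave 1
Result = F1


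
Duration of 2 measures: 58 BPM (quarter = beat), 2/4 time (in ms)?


Quarter-note beat duration = 60000 / 58 ms
Beats per measure (2/4) = 2
One measure = 2 × 60000 / 58 = 120000 / 58 ms
2 measures = 2 × 120000 / 58 = 240000 / 58
= 4137.9 ms


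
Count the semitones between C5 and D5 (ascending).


Step by step:
Absolute semitone position = octave×12 + chromatic position
C5: 5×12 + 0 = 60
D5: 5×12 + 2 = 62
Difference = 62 - 60 = 2
= 2 semitones


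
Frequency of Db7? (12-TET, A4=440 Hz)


f = 440 × 2^(n/12) where n = semitones from A4
Db7: 28 semitones from A4
f = 440 × 2^(28/12)
f = 2217.46 Hz


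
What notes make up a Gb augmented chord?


Solution.
Augmented triad = root + major 3rd (4 semitones) + augmented 5th (8 semitones)
A triad on Gb stacks thirds, so the chord tones use letter names G-B-D
Root: Gb
Major 3rd above Gb: Bb
Augmented 5th above Gb: D
Chord = Gb Bb D


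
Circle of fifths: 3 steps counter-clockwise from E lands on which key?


Each counter-clockwise step moves down a perfect 5th (= up a perfect 4th)
From E: E → A → D → G
= G


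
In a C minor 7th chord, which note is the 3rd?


Minor 7th chord = root + minor 3rd + perfect 5th + minor 7th
Seventh chords stack in thirds, so the letter names are C-E-G-B
Root: C
Minor 3rd above C: Eb
Perfect 5th above C: G
Minor 7th above C: Bb
The 3rd = Eb


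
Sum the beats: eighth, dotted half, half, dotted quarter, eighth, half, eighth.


Solution.
Beat values:
  eighth = 0.5 beats
  dotted half = 3 beats
  half = 2 beats
  dotted quarter = 1.5 beats
  eighth = 0.5 beats
  half = 2 beats
  eighth = 0.5 beats
Sum = 0.5 + 3 + 2 + 1.5 + 0.5 + 2 + 0.5
= 10 beats


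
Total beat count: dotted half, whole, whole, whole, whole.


Solution.
Beat values:
  dotted half = 3 beats
  whole = 4 beats
  whole = 4 beats
  whole = 4 beats
  whole = 4 beats
Sum = 3 + 4 + 4 + 4 + 4
= 19 beats


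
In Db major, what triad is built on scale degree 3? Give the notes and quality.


Reasoning:
Db major scale: Db Eb F Gb Ab Bb C
Diatonic triad on degree 3 stacks scale notes 3, 5, 7: F Ab C
F→Ab = 3 semitones; F→C = 7 semitones → minor triad
= F Ab C (minor)


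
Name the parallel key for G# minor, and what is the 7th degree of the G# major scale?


Working:
Parallel keys share the same tonic but differ in mode
G# minor → parallel is G# major
G# major scale: G# A# B# C# D# E# F##
= G# major; 7th degree = F##


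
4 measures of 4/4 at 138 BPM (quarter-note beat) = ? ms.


Let's work it out.
Quarter-note beat duration = 60000 / 138 ms
Beats per measure (4/4) = 4
One measure = 4 × 60000 / 138 = 240000 / 138 ms
4 measures = 4 × 240000 / 138 = 960000 / 138
= 6956.5 ms


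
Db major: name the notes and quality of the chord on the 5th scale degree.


Working:
Db major scale: Db Eb F Gb Ab Bb C
Diatonic triad on degree 5 stacks scale notes 5, 7, 2: Ab C Eb
Ab→C = 4 semitones; Ab→Eb = 7 semitones → major triad
= Ab C Eb (major)


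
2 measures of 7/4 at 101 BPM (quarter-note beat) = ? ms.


Quarter-note beat duration = 60000 / 101 ms
Beats per measure (7/4) = 7
One measure = 7 × 60000 / 101 = 420000 / 101 ms
2 measures = 2 × 420000 / 101 = 840000 / 101
= 8316.8 ms


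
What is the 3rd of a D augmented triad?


Solution.
Augmented triad = root + major 3rd (4 semitones) + augmented 5th (8 semitones)
A triad on D stacks thirds, so the chord tones use letter names D-F-A
Root: D
Major 3rd above D: F#
Augmented 5th above D: A#
The 3rd = F#


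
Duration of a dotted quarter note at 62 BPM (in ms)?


Solution.
One quarter-note beat = 60000 / BPM = 60000 / 62 ms
Dotted quarter note = 3/2 × quarter note
Duration = 3/2 × 60000 / 62 = 90000 / 62
= 1451.6 ms


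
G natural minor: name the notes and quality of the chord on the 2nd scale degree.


Reasoning:
G natural minor scale: G A Bb C D Eb F
Diatonic triad on degree 2 stacks scale notes 2, 4, 6: A C Eb
A→C = 3 semitones; A→Eb = 6 semitones → diminished triad
= A C Eb (diminished)


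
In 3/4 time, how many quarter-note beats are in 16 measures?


Working:
Time signature 3/4: the bottom number 4 means the quarter note gets one count
The top number 3 means 3 quarter-note beats per measure
Total = 3 × 16 measures
= 48 quarter-note beats


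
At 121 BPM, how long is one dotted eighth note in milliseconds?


Reasoning:
One quarter-note beat = 60000 / BPM = 60000 / 121 ms
Dotted eighth note = 3/4 × quarter note
Duration = 3/4 × 60000 / 121 = 45000 / 121
= 371.9 ms


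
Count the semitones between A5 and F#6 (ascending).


Absolute semitone position = octave×12 + chromatic position
A5: 5×12 + 9 = 69
F#6: 6×12 + 6 = 78
Difference = 78 - 69 = 9
= 9 semitones


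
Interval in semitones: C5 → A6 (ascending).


Absolute semitone position = octave×12 + chromatic position
C5: 5×12 + 0 = 60
A6: 6×12 + 9 = 81
Difference = 81 - 60 = 21
= 21 semitones


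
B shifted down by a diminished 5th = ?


Step by step:
diminished 5th: 5 letter names, 6 semitones
Letter: B - 4 → E
Pitch: B - 6 semitones, spelled as an E → E#
= E#


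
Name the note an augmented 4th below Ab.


Reasoning:
A 4th spans 4 letter names, so from A we land on E
An augmented 4th = 6 semitones below Ab
Spell E at that pitch: Ebb
= Ebb


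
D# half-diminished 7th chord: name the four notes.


Half-diminished 7th chord = root + minor 3rd + diminished 5th + minor 7th
Seventh chords stack in thirds, so the letter names are D-F-A-C
Root: D#
Minor 3rd above D#: F#
Diminished 5th above D#: A
Minor 7th above D#: C#
Chord = D# F# A C#


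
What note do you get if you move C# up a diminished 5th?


diminished 5th: 5 letter names, 6 semitones
Letter: C + 4 → G
Pitch: C# + 6 semitones, spelled as a G → G
= G


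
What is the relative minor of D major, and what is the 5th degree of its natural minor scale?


The relative minor shares the major's key signature and starts on its 6th degree
6th degree = a major 6th above the tonic; a major 6th above D is B
→ relative minor of D major is B minor
B natural minor scale: B C# D E F# G A
= B minor; 5th degree = F#


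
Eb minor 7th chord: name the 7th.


Let's work it out.
Minor 7th chord = root + minor 3rd + perfect 5th + minor 7th
Seventh chords stack in thirds, so the letter names are E-G-B-D
Root: Eb
Minor 3rd above Eb: Gb
Perfect 5th above Eb: Bb
Minor 7th above Eb: Db
The 7th = Db


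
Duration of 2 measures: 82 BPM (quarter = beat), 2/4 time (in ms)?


Reasoning:
Quarter-note beat duration = 60000 / 82 ms
Beats per measure (2/4) = 2
One measure = 2 × 60000 / 82 = 120000 / 82 ms
2 measures = 2 × 120000 / 82 = 240000 / 82
= 2926.8 ms


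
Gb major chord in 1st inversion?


Root position: Gb Bb Db
1st inversion: move root up an octave
Bass note: Bb
Notes (bottom to top) = Bb Db Gb


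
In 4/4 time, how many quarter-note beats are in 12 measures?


Time signature 4/4: the bottom number 4 means the quarter note gets one count
The top number 4 means 4 quarter-note beats per measure
Total = 4 × 12 measures
= 48 quarter-note beats


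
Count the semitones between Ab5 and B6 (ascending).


Absolute semitone position = octave×12 + chromatic position
Ab5: 5×12 + 8 = 68
B6: 6×12 + 11 = 83
Difference = 83 - 68 = 15
= 15 semitones


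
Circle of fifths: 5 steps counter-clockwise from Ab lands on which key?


Each counter-clockwise step moves down a perfect 5th (= up a perfect 4th)
From Ab: Ab → Db → F#/Gb → B → E → A
= A


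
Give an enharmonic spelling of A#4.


Step by step:
Enharmonic notes sound the same pitch but are spelled with different letter names
A# and Bb name the same pitch class
= Bb4


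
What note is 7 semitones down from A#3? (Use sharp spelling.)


A#3: chromatic position 10 in octave 3 → absolute = 3×12 + 10 = 46
Transpose down 7: 46 - 7 = 39
39 = 3×12 + 3 → D# in octave 3
Result = D#3


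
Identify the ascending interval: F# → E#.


Letter names: F → E spans 7 letter names → a 7th
Semitones: F# → E# = 11 half-steps
A 7th of 11 semitones is a major 7th
= major 7th


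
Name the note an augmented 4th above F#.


A 4th spans 4 letter names, so from F we land on B
An augmented 4th = 6 semitones above F#
Spell B at that pitch: B#
= B#


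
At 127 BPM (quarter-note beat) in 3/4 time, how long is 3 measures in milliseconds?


Quarter-note beat duration = 60000 / 127 ms
Beats per measure (3/4) = 3
One measure = 3 × 60000 / 127 = 180000 / 127 ms
3 measures = 3 × 180000 / 127 = 540000 / 127
= 4252.0 ms


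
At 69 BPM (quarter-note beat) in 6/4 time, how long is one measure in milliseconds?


Let's work it out.
Quarter-note beat duration = 60000 / 69 ms
Beats per measure (6/4) = 6
One measure = 6 × 60000 / 69 = 360000 / 69 ms
= 5217.4 ms


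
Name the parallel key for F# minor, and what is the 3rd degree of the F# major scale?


Working:
Parallel keys share the same tonic but differ in mode
F# minor → parallel is F# major
F# major scale: F# G# A# B C# D# E#
= F# major; 3rd degree = A#


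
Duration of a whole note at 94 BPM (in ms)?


Solution.
One quarter-note beat = 60000 / BPM = 60000 / 94 ms
Whole note = 4 × quarter note
Duration = 4 × 60000 / 94 = 240000 / 94
= 2553.2 ms


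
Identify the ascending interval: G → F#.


Working:
Letter names: G → F spans 7 letter names → a 7th
Semitones: G → F# = 11 half-steps
A 7th of 11 semitones is a major 7th
= major 7th


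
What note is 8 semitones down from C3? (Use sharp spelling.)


Let's work it out.
C3: chromatic position 0 in octave 3 → absolute = 3×12 + 0 = 36
Transpose down 8: 36 - 8 = 28
28 = 2×12 + 4 → E in octave 2
Result = E2


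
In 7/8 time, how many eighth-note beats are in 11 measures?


Reasoning:
Time signature 7/8: the bottom number 8 means the eighth note gets one count
The top number 7 means 7 eighth-note beats per measure
Total = 7 × 11 measures
= 77 eighth-note beats


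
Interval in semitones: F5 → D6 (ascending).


Absolute semitone position = octave×12 + chromatic position
F5: 5×12 + 5 = 65
D6: 6×12 + 2 = 74
Difference = 74 - 65 = 9
= 9 semitones


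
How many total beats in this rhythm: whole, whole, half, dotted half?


Step by step:
Beat values:
  whole = 4 beats
  whole = 4 beats
  half = 2 beats
  dotted half = 3 beats
Sum = 4 + 4 + 2 + 3
= 13 beats


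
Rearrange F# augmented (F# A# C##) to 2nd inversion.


Working:
Root position: F# A# C##
2nd inversion: move root and 3rd up an octave
Bass note: C##
Notes (bottom to top) = C## F# A#


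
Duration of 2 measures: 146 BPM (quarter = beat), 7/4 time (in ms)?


Quarter-note beat duration = 60000 / 146 ms
Beats per measure (7/4) = 7
One measure = 7 × 60000 / 146 = 420000 / 146 ms
2 measures = 2 × 420000 / 146 = 840000 / 146
= 5753.4 ms


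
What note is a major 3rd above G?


A 3rd spans 3 letter names, so from G we land on B
A major 3rd = 4 semitones above G
Spell B at that pitch: B
= B


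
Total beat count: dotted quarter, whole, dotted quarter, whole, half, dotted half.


Solution.
Beat values:
  dotted quarter = 1.5 beats
  whole = 4 beats
  dotted quarter = 1.5 beats
  whole = 4 beats
  half = 2 beats
  dotted half = 3 beats
Sum = 1.5 + 4 + 1.5 + 4 + 2 + 3
= 16 beats


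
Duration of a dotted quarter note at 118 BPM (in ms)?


Reasoning:
One quarter-note beat = 60000 / BPM = 60000 / 118 ms
Dotted quarter note = 3/2 × quarter note
Duration = 3/2 × 60000 / 118 = 90000 / 118
= 762.7 ms


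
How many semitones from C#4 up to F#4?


Absolute semitone position = octave×12 + chromatic position
C#4: 4×12 + 1 = 49
F#4: 4×12 + 6 = 54
Difference = 54 - 49 = 5
= 5 semitones


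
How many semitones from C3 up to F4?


Absolute semitone position = octave×12 + chromatic position
C3: 3×12 + 0 = 36
F4: 4×12 + 5 = 53
Difference = 53 - 36 = 17
= 17 semitones


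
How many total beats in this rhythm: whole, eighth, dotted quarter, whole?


Let's work it out.
Beat values:
  whole = 4 beats
  eighth = 0.5 beats
  dotted quarter = 1.5 beats
  whole = 4 beats
Sum = 4 + 0.5 + 1.5 + 4
= 10 beats


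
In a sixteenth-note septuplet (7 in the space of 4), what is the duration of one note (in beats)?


Septuplet: 7 notes occupy the space of 4 sixteenth notes
Space = 4 × 1/4 = 1 beat
Each septuplet note = 1 / 7 = 1/7 beats
= 1/7 beats


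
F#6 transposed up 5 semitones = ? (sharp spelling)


Working:
F#6: chromatic position 6 in octave 6 → absolute = 6×12 + 6 = 78
Transpose up 5: 78 + 5 = 83
83 = 6×12 + 11 → B in octave 6
Result = B6


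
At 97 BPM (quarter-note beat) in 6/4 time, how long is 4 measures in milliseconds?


Let's work it out.
Quarter-note beat duration = 60000 / 97 ms
Beats per measure (6/4) = 6
One measure = 6 × 60000 / 97 = 360000 / 97 ms
4 measures = 4 × 360000 / 97 = 1440000 / 97
= 14845.4 ms


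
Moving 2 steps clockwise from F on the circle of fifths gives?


Step by step:
Each clockwise step on the circle of fifths moves up a perfect 5th
From F: F → C → G
= G


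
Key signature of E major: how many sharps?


Sharp major keys follow the circle of fifths: C(0), G(1), D(2), A(3), E(4), B(5), F#(6), C#(7)
E major has 4 sharps
Order of sharps: F# C# G# D# A# E# B# → first 4: F#, C#, G#, D#
= 4 sharps


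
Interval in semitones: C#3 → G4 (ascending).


Step by step:
Absolute semitone position = octave×12 + chromatic position
C#3: 3×12 + 1 = 37
G4: 4×12 + 7 = 55
Difference = 55 - 37 = 18
= 18 semitones


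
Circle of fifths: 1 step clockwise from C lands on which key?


Working:
Each clockwise step on the circle of fifths moves up a perfect 5th
From C: C → G
= G


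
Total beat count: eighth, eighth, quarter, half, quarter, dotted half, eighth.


Beat values:
  eighth = 0.5 beats
  eighth = 0.5 beats
  quarter = 1 beat
  half = 2 beats
  quarter = 1 beat
  dotted half = 3 beats
  eighth = 0.5 beats
Sum = 0.5 + 0.5 + 1 + 2 + 1 + 3 + 0.5
= 8.5 beats


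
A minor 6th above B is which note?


Working:
A 6th spans 6 letter names, so from B we land on G
A minor 6th = 8 semitones above B
Spell G at that pitch: G
= G


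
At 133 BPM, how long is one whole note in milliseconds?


Step by step:
One quarter-note beat = 60000 / BPM = 60000 / 133 ms
Whole note = 4 × quarter note
Duration = 4 × 60000 / 133 = 240000 / 133
= 1804.5 ms


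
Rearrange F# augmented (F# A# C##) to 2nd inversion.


Root position: F# A# C##
2nd inversion: move root and 3rd up an octave
Bass note: C##
Notes (bottom to top) = C## F# A#


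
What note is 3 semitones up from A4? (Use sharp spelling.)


Step by step:
A4: chromatic position 9 in octave 4 → absolute = 4×12 + 9 = 57
Transpose up 3: 57 + 3 = 60
60 = 5×12 + 0 → C in octave 5
Result = C5


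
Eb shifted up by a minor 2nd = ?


Reasoning:
minor 2nd: 2 letter names, 1 semitones
Letter: E + 1 → F
Pitch: Eb + 1 semitones, spelled as an F → Fb
= Fb


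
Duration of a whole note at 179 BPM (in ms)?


One quarter-note beat = 60000 / BPM = 60000 / 179 ms
Whole note = 4 × quarter note
Duration = 4 × 60000 / 179 = 240000 / 179
= 1340.8 ms


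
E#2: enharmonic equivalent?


Working:
Enharmonic notes sound the same pitch but are spelled with different letter names
E# and F name the same pitch class
= F2


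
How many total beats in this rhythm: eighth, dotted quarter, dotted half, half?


Reasoning:
Beat values:
  eighth = 0.5 beats
  dotted quarter = 1.5 beats
  dotted half = 3 beats
  half = 2 beats
Sum = 0.5 + 1.5 + 3 + 2
= 7 beats


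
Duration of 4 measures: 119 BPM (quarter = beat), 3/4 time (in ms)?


Let's work it out.
Quarter-note beat duration = 60000 / 119 ms
Beats per measure (3/4) = 3
One measure = 3 × 60000 / 119 = 180000 / 119 ms
4 measures = 4 × 180000 / 119 = 720000 / 119
= 6050.4 ms


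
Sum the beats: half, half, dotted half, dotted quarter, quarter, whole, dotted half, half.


Working:
Beat values:
  half = 2 beats
  half = 2 beats
  dotted half = 3 beats
  dotted quarter = 1.5 beats
  quarter = 1 beat
  whole = 4 beats
  dotted half = 3 beats
  half = 2 beats
Sum = 2 + 2 + 3 + 1.5 + 1 + 4 + 3 + 2
= 18.5 beats


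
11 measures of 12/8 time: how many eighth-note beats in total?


Step by step:
Time signature 12/8: the bottom number 8 means the eighth note gets one count
The top number 12 means 12 eighth-note beats per measure
Total = 12 × 11 measures
= 132 eighth-note beats


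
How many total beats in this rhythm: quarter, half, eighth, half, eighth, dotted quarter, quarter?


Beat values:
  quarter = 1 beat
  half = 2 beats
  eighth = 0.5 beats
  half = 2 beats
  eighth = 0.5 beats
  dotted quarter = 1.5 beats
  quarter = 1 beat
Sum = 1 + 2 + 0.5 + 2 + 0.5 + 1.5 + 1
= 8.5 beats


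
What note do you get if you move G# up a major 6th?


major 6th: 6 letter names, 9 semitones
Letter: G + 5 → E
Pitch: G# + 9 semitones, spelled as an E → E#
= E#


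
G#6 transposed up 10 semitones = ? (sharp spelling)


Solution.
G#6: chromatic position 8 in octave 6 → absolute = 6×12 + 8 = 80
Transpose up 10: 80 + 10 = 90
90 = 7×12 + 6 → F# in octave 7
Result = F#7


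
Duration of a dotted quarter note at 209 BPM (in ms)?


Solution.
One quarter-note beat = 60000 / BPM = 60000 / 209 ms
Dotted quarter note = 3/2 × quarter note
Duration = 3/2 × 60000 / 209 = 90000 / 209
= 430.6 ms


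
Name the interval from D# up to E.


Solution.
Letter names: D → E spans 2 letter names → a 2nd
Semitones: D# → E = 1 half-step
A 2nd of 1 semitone is a minor 2nd
= minor 2nd


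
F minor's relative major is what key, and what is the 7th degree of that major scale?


Let's work it out.
The relative major shares the key signature and is a minor 3rd above the minor tonic
A minor 3rd above F is Ab
→ relative major of F minor is Ab major
Ab major scale: Ab Bb C Db Eb F G
= Ab major; 7th degree = G


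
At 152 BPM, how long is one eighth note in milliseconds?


One quarter-note beat = 60000 / BPM = 60000 / 152 ms
Eighth note = 1/2 × quarter note
Duration = 1/2 × 60000 / 152 = 30000 / 152
= 197.4 ms


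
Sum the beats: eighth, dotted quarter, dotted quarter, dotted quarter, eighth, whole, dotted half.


Solution.
Beat values:
  eighth = 0.5 beats
  dotted quarter = 1.5 beats
  dotted quarter = 1.5 beats
  dotted quarter = 1.5 beats
  eighth = 0.5 beats
  whole = 4 beats
  dotted half = 3 beats
Sum = 0.5 + 1.5 + 1.5 + 1.5 + 0.5 + 4 + 3
= 12.5 beats


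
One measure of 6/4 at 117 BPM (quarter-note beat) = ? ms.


Quarter-note beat duration = 60000 / 117 ms
Beats per measure (6/4) = 6
One measure = 6 × 60000 / 117 = 360000 / 117 ms
= 3076.9 ms


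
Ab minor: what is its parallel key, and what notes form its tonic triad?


Solution.
Parallel keys share the same tonic but differ in mode
Ab minor → parallel is Ab major
Tonic triad of Ab major = Ab C Eb
= Ab major; triad = Ab C Eb


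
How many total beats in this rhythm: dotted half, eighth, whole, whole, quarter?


Beat values:
  dotted half = 3 beats
  eighth = 0.5 beats
  whole = 4 beats
  whole = 4 beats
  quarter = 1 beat
Sum = 3 + 0.5 + 4 + 4 + 1
= 12.5 beats


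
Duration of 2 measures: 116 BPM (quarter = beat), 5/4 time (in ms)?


Step by step:
Quarter-note beat duration = 60000 / 116 ms
Beats per measure (5/4) = 5
One measure = 5 × 60000 / 116 = 300000 / 116 ms
2 measures = 2 × 300000 / 116 = 600000 / 116
= 5172.4 ms


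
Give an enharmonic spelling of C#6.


Enharmonic notes sound the same pitch but are spelled with different letter names
C# and Db name the same pitch class
= Db6


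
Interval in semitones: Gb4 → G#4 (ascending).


Working:
Absolute semitone position = octave×12 + chromatic position
Gb4: 4×12 + 6 = 54
G#4: 4×12 + 8 = 56
Difference = 56 - 54 = 2
= 2 semitones


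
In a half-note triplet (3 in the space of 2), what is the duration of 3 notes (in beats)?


Let's work it out.
Triplet: 3 notes occupy the space of 2 half notes
Space = 2 × 2 = 4 beats
Each triplet note = 4 / 3 = 4/3 beats
3 notes = 3 × 4/3 = 4
= 4 beats


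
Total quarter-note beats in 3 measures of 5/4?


Solution.
Time signature 5/4: the bottom number 4 means the quarter note gets one count
The top number 5 means 5 quarter-note beats per measure
Total = 5 × 3 measures
= 15 quarter-note beats


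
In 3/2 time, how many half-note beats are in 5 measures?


Time signature 3/2: the bottom number 2 means the half note gets one count
The top number 3 means 3 half-note beats per measure
Total = 3 × 5 measures
= 15 half-note beats


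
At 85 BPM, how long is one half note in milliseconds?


Solution.
One quarter-note beat = 60000 / BPM = 60000 / 85 ms
Half note = 2 × quarter note
Duration = 2 × 60000 / 85 = 120000 / 85
= 1411.8 ms


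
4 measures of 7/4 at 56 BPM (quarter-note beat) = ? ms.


Quarter-note beat duration = 60000 / 56 ms
Beats per measure (7/4) = 7
One measure = 7 × 60000 / 56 = 420000 / 56 ms
4 measures = 4 × 420000 / 56 = 1680000 / 56
= 30000.0 ms


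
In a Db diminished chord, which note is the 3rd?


Step by step:
Diminished triad = root + minor 3rd (3 semitones) + diminished 5th (6 semitones)
A triad on Db stacks thirds, so the chord tones use letter names D-F-A
Root: Db
Minor 3rd above Db: Fb
Diminished 5th above Db: Abb
The 3rd = Fb


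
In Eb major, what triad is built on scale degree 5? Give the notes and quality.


Let's work it out.
Eb major scale: Eb F G Ab Bb C D
Diatonic triad on degree 5 stacks scale notes 5, 7, 2: Bb D F
Bb→D = 4 semitones; Bb→F = 7 semitones → major triad
= Bb D F (major)


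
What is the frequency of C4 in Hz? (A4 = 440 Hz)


Let's work it out.
f = 440 × 2^(n/12) where n = semitones from A4
C4: -9 semitones from A4
f = 440 × 2^(-9/12)
f = 261.63 Hz


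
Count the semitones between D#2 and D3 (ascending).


Working:
Absolute semitone position = octave×12 + chromatic position
D#2: 2×12 + 3 = 27
D3: 3×12 + 2 = 38
Difference = 38 - 27 = 11
= 11 semitones


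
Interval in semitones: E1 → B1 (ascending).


Absolute semitone position = octave×12 + chromatic position
E1: 1×12 + 4 = 16
B1: 1×12 + 11 = 23
Difference = 23 - 16 = 7
= 7 semitones


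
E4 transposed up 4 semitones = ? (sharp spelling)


Solution.
E4: chromatic position 4 in octave 4 → absolute = 4×12 + 4 = 52
Transpose up 4: 52 + 4 = 56
56 = 4×12 + 8 → G# in octave 4
Result = G#4


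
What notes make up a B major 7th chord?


Major 7th chord = root + major 3rd + perfect 5th + major 7th
Seventh chords stack in thirds, so the letter names are B-D-F-A
Root: B
Major 3rd above B: D#
Perfect 5th above B: F#
Major 7th above B: A#
Chord = B D# F# A#


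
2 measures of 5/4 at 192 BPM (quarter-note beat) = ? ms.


Quarter-note beat duration = 60000 / 192 ms
Beats per measure (5/4) = 5
One measure = 5 × 60000 / 192 = 300000 / 192 ms
2 measures = 2 × 300000 / 192 = 600000 / 192
= 3125.0 ms


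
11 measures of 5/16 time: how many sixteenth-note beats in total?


Time signature 5/16: the bottom number 16 means the sixteenth note gets one count
The top number 5 means 5 sixteenth-note beats per measure
Total = 5 × 11 measures
= 55 sixteenth-note beats


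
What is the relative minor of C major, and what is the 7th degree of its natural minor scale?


Working:
The relative minor shares the major's key signature and starts on its 6th degree
6th degree = a major 6th above the tonic; a major 6th above C is A
→ relative minor of C major is A minor
A natural minor scale: A B C D E F G
= A minor; 7th degree = G


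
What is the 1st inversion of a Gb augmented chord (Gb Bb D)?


Let's work it out.
Root position: Gb Bb D
1st inversion: move root up an octave
Bass note: Bb
Notes (bottom to top) = Bb D Gb


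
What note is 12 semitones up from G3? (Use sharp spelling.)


G3: chromatic position 7 in octave 3 → absolute = 3×12 + 7 = 43
Transpose up 12: 43 + 12 = 55
55 = 4×12 + 7 → G in octave 4
Result = G4


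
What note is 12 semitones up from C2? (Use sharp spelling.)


C2: chromatic position 0 in octave 2 → absolute = 2×12 + 0 = 24
Transpose up 12: 24 + 12 = 36
36 = 3×12 + 0 → C in octave 3
Result = C3


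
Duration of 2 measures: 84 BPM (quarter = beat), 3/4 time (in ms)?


Quarter-note beat duration = 60000 / 84 ms
Beats per measure (3/4) = 3
One measure = 3 × 60000 / 84 = 180000 / 84 ms
2 measures = 2 × 180000 / 84 = 360000 / 84
= 4285.7 ms


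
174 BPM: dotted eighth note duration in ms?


Let's work it out.
One quarter-note beat = 60000 / BPM = 60000 / 174 ms
Dotted eighth note = 3/4 × quarter note
Duration = 3/4 × 60000 / 174 = 45000 / 174
= 258.6 ms


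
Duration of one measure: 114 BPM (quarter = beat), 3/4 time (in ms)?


Quarter-note beat duration = 60000 / 114 ms
Beats per measure (3/4) = 3
One measure = 3 × 60000 / 114 = 180000 / 114 ms
= 1578.9 ms


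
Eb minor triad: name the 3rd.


Step by step:
Minor triad = root + minor 3rd (3 semitones) + perfect 5th (7 semitones)
A triad on Eb stacks thirds, so the chord tones use letter names E-G-B
Root: Eb
Minor 3rd above Eb: Gb
Perfect 5th above Eb: Bb
The 3rd = Gb


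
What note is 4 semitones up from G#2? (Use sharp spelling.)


Step by step:
G#2: chromatic position 8 in octave 2 → absolute = 2×12 + 8 = 32
Transpose up 4: 32 + 4 = 36
36 = 3×12 + 0 → C in octave 3
Result = C3


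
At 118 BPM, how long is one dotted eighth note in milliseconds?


Solution.
One quarter-note beat = 60000 / BPM = 60000 / 118 ms
Dotted eighth note = 3/4 × quarter note
Duration = 3/4 × 60000 / 118 = 45000 / 118
= 381.4 ms


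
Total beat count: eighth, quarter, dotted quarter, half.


Beat values:
  eighth = 0.5 beats
  quarter = 1 beat
  dotted quarter = 1.5 beats
  half = 2 beats
Sum = 0.5 + 1 + 1.5 + 2
= 5 beats


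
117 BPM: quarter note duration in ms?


Let's work it out.
One quarter-note beat = 60000 / BPM = 60000 / 117 ms
Duration = 60000 / 117
= 512.8 ms


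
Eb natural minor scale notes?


Working:
Natural minor scale pattern: W-H-W-W-H-W-W (2-1-2-2-1-2-2 semitones)
Starting from Eb:
  Eb + 2 semitones → F
  F + 1 semitone → Gb
  Gb + 2 semitones → Ab
  Ab + 2 semitones → Bb
  Bb + 1 semitone → Cb
  Cb + 2 semitones → Db
  Db + 2 semitones → Eb
Scale = Eb F Gb Ab Bb Cb Db


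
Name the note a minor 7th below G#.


Let's work it out.
A 7th spans 7 letter names, so from G we land on A
A minor 7th = 10 semitones below G#
Spell A at that pitch: A#
= A#


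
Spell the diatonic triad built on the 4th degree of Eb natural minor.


Eb natural minor scale: Eb F Gb Ab Bb Cb Db
Diatonic triad on degree 4 stacks scale notes 4, 6, 1: Ab Cb Eb
Ab→Cb = 3 semitones; Ab→Eb = 7 semitones → minor triad
= Ab Cb Eb (minor)


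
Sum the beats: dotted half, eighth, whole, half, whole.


Beat values:
  dotted half = 3 beats
  eighth = 0.5 beats
  whole = 4 beats
  half = 2 beats
  whole = 4 beats
Sum = 3 + 0.5 + 4 + 2 + 4
= 13.5 beats


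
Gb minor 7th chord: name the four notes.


Let's work it out.
Minor 7th chord = root + minor 3rd + perfect 5th + minor 7th
Seventh chords stack in thirds, so the letter names are G-B-D-F
Root: Gb
Minor 3rd above Gb: Bbb
Perfect 5th above Gb: Db
Minor 7th above Gb: Fb
Chord = Gb Bbb Db Fb


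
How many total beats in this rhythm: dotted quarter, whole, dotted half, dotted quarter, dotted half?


Working:
Beat values:
  dotted quarter = 1.5 beats
  whole = 4 beats
  dotted half = 3 beats
  dotted quarter = 1.5 beats
  dotted half = 3 beats
Sum = 1.5 + 4 + 3 + 1.5 + 3
= 13 beats


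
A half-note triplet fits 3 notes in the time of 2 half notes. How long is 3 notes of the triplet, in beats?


Step by step:
Triplet: 3 notes occupy the space of 2 half notes
Space = 2 × 2 = 4 beats
Each triplet note = 4 / 3 = 4/3 beats
3 notes = 3 × 4/3 = 4
= 4 beats


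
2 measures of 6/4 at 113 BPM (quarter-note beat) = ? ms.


Let's work it out.
Quarter-note beat duration = 60000 / 113 ms
Beats per measure (6/4) = 6
One measure = 6 × 60000 / 113 = 360000 / 113 ms
2 measures = 2 × 360000 / 113 = 720000 / 113
= 6371.7 ms


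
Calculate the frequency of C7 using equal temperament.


Let's work it out.
f = 440 × 2^(n/12) where n = semitones from A4
C7: 27 semitones from A4
f = 440 × 2^(27/12)
f = 2093.00 Hz


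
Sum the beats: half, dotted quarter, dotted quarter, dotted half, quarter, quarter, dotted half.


Working:
Beat values:
  half = 2 beats
  dotted quarter = 1.5 beats
  dotted quarter = 1.5 beats
  dotted half = 3 beats
  quarter = 1 beat
  quarter = 1 beat
  dotted half = 3 beats
Sum = 2 + 1.5 + 1.5 + 3 + 1 + 1 + 3
= 13 beats


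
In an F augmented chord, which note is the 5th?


Augmented triad = root + major 3rd (4 semitones) + augmented 5th (8 semitones)
A triad on F stacks thirds, so the chord tones use letter names F-A-C
Root: F
Major 3rd above F: A
Augmented 5th above F: C#
The 5th = C#


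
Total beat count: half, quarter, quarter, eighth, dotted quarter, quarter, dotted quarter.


Let's work it out.
Beat values:
  half = 2 beats
  quarter = 1 beat
  quarter = 1 beat
  eighth = 0.5 beats
  dotted quarter = 1.5 beats
  quarter = 1 beat
  dotted quarter = 1.5 beats
Sum = 2 + 1 + 1 + 0.5 + 1.5 + 1 + 1.5
= 8.5 beats


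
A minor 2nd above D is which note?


Working:
A 2nd spans 2 letter names, so from D we land on E
A minor 2nd = 1 semitone above D
Spell E at that pitch: Eb
= Eb


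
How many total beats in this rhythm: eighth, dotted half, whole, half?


Working:
Beat values:
  eighth = 0.5 beats
  dotted half = 3 beats
  whole = 4 beats
  half = 2 beats
Sum = 0.5 + 3 + 4 + 2
= 9.5 beats


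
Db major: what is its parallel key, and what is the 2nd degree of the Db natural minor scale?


Solution.
Parallel keys share the same tonic but differ in mode
Db major → parallel is Db minor
Db natural minor scale: Db Eb Fb Gb Ab Bbb Cb
= Db minor; 2nd degree = Eb


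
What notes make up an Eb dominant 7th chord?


Working:
Dominant 7th chord = root + major 3rd + perfect 5th + minor 7th
Seventh chords stack in thirds, so the letter names are E-G-B-D
Root: Eb
Major 3rd above Eb: G
Perfect 5th above Eb: Bb
Minor 7th above Eb: Db
Chord = Eb G Bb Db


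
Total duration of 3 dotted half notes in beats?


Base half note = 2 beats
Dot 1 adds half the previous value: +1
One dotted half = 2 + 1 = 3
3 of them = 3 × 3 = 9
= 9 beats


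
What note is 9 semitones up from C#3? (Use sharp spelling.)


Let's work it out.
C#3: chromatic position 1 in octave 3 → absolute = 3×12 + 1 = 37
Transpose up 9: 37 + 9 = 46
46 = 3×12 + 10 → A# in octave 3
Result = A#3


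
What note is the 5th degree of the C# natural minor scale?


Let's work it out.
Natural minor scale pattern: W-H-W-W-H-W-W (2-1-2-2-1-2-2 semitones)
Starting from C#:
  C# + 2 semitones → D#
  D# + 1 semitone → E
  E + 2 semitones → F#
  F# + 2 semitones → G#
  G# + 1 semitone → A
  A + 2 semitones → B
  B + 2 semitones → C#
Scale: C# D# E F# G# A B
Degree 5 = G#


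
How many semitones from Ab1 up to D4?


Absolute semitone position = octave×12 + chromatic position
Ab1: 1×12 + 8 = 20
D4: 4×12 + 2 = 50
Difference = 50 - 20 = 30
= 30 semitones


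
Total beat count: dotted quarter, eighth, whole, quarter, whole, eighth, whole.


Step by step:
Beat values:
  dotted quarter = 1.5 beats
  eighth = 0.5 beats
  whole = 4 beats
  quarter = 1 beat
  whole = 4 beats
  eighth = 0.5 beats
  whole = 4 beats
Sum = 1.5 + 0.5 + 4 + 1 + 4 + 0.5 + 4
= 15.5 beats


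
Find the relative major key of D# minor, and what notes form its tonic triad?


Working:
The relative major shares the key signature and is a minor 3rd above the minor tonic
A minor 3rd above D# is F#
→ relative major of D# minor is F# major
Tonic triad of F# major = root + major 3rd + perfect 5th = F# A# C#
= F# major; triad = F# A# C#


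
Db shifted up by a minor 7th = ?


Working:
minor 7th: 7 letter names, 10 semitones
Letter: D + 6 → C
Pitch: Db + 10 semitones, spelled as a C → Cb
= Cb


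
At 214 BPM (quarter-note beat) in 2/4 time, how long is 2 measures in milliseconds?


Let's work it out.
Quarter-note beat duration = 60000 / 214 ms
Beats per measure (2/4) = 2
One measure = 2 × 60000 / 214 = 120000 / 214 ms
2 measures = 2 × 120000 / 214 = 240000 / 214
= 1121.5 ms


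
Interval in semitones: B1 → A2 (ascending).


Absolute semitone position = octave×12 + chromatic position
B1: 1×12 + 11 = 23
A2: 2×12 + 9 = 33
Difference = 33 - 23 = 10
= 10 semitones


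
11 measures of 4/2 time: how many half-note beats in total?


Let's work it out.
Time signature 4/2: the bottom number 2 means the half note gets one count
The top number 4 means 4 half-note beats per measure
Total = 4 × 11 measures
= 44 half-note beats


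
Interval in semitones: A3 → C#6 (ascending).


Step by step:
Absolute semitone position = octave×12 + chromatic position
A3: 3×12 + 9 = 45
C#6: 6×12 + 1 = 73
Difference = 73 - 45 = 28
= 28 semitones


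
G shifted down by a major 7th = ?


Solution.
major 7th: 7 letter names, 11 semitones
Letter: G - 6 → A
Pitch: G - 11 semitones, spelled as an A → Ab
= Ab


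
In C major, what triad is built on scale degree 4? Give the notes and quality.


C major scale: C D E F G A B
Diatonic triad on degree 4 stacks scale notes 4, 6, 1: F A C
F→A = 4 semitones; F→C = 7 semitones → major triad
= F A C (major)


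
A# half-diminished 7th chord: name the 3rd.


Reasoning:
Half-diminished 7th chord = root + minor 3rd + diminished 5th + minor 7th
Seventh chords stack in thirds, so the letter names are A-C-E-G
Root: A#
Minor 3rd above A#: C#
Diminished 5th above A#: E
Minor 7th above A#: G#
The 3rd = C#


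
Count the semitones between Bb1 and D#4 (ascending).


Let's work it out.
Absolute semitone position = octave×12 + chromatic position
Bb1: 1×12 + 10 = 22
D#4: 4×12 + 3 = 51
Difference = 51 - 22 = 29
= 29 semitones
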